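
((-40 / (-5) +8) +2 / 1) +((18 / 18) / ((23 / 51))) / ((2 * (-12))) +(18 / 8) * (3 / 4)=7211 / 368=19.60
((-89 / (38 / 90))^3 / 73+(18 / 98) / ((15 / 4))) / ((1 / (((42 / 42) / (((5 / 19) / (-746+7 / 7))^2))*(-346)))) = 120898834859232109986 / 339815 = 355778393711967.13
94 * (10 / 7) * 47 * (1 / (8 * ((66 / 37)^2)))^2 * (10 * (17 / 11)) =1759509200825 / 11688437376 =150.53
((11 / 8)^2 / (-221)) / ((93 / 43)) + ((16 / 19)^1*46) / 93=332617 / 806208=0.41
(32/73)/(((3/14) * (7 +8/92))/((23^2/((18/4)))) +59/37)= 0.27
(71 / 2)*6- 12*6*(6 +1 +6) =-723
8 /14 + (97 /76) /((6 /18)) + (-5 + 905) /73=649693 /38836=16.73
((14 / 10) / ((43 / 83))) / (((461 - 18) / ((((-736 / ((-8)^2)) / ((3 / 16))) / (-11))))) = 106904 / 3143085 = 0.03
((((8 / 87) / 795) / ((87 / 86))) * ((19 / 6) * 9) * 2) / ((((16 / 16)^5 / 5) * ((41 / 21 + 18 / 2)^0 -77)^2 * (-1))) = -43 / 7621983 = -0.00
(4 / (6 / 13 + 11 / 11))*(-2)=-104 / 19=-5.47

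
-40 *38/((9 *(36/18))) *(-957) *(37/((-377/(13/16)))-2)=-1008425/6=-168070.83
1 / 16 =0.06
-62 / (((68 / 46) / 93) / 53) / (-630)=1171459 / 3570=328.14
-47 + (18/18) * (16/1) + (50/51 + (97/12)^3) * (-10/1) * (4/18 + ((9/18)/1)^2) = -78685429/31104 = -2529.75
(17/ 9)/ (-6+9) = 17/ 27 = 0.63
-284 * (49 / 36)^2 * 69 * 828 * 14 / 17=-1262508226 / 51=-24755063.25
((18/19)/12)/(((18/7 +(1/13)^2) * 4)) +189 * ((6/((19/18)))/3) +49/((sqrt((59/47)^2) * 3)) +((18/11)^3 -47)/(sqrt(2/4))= 30443429653/82030296 -56725 * sqrt(2)/1331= 310.85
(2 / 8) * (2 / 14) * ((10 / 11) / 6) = 5 / 924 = 0.01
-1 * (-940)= 940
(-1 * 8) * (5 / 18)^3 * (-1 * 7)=875 / 729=1.20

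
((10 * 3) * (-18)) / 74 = -270 / 37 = -7.30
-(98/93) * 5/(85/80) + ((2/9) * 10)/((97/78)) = -486440/153357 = -3.17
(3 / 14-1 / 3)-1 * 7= -299 / 42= -7.12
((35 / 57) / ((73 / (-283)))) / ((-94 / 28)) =138670 / 195567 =0.71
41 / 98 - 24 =-2311 / 98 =-23.58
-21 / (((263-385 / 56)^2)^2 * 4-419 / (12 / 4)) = -64512 / 52879712441347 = -0.00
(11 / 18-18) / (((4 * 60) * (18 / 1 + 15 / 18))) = -313 / 81360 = -0.00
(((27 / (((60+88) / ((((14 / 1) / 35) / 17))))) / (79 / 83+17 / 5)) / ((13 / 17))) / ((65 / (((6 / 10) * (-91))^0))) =747 / 37643060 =0.00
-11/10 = -1.10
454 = 454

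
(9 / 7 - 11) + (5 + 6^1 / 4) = -3.21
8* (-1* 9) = -72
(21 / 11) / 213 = 7 / 781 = 0.01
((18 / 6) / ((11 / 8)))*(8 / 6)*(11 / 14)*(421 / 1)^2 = 2835856 / 7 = 405122.29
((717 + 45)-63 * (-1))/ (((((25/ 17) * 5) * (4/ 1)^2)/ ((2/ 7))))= 561/ 280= 2.00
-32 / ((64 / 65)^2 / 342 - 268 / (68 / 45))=393026400 / 2178227309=0.18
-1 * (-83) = 83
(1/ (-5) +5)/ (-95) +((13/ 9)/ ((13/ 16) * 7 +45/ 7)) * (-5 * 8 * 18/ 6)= -14.36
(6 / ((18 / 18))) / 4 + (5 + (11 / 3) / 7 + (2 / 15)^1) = 501 / 70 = 7.16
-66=-66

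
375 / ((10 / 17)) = 1275 / 2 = 637.50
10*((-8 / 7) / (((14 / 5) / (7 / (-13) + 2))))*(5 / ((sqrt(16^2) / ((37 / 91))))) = -87875 / 115934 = -0.76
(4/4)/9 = 1/9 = 0.11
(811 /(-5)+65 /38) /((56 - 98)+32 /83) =2530919 /656260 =3.86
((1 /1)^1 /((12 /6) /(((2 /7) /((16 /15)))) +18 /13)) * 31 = 6045 /1726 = 3.50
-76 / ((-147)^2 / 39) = -0.14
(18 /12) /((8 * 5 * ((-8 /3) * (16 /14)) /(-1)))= 63 /5120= 0.01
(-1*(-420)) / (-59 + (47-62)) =-210 / 37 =-5.68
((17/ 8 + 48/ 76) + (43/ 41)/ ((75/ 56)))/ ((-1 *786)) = -1654441/ 367376400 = -0.00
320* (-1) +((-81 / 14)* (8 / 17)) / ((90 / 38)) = -191084 / 595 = -321.15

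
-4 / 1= -4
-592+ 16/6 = -1768/3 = -589.33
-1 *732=-732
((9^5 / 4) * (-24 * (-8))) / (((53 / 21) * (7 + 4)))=59521392 / 583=102095.01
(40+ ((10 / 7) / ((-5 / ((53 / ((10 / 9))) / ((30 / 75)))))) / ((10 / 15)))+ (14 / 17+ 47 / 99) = -462233 / 47124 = -9.81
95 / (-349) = -95 / 349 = -0.27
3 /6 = 1 /2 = 0.50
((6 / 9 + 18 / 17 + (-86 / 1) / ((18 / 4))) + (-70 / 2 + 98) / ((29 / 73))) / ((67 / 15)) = 3132535 / 99093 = 31.61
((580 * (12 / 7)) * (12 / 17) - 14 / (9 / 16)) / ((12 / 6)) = 362512 / 1071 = 338.48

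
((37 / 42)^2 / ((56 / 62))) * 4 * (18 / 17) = 42439 / 11662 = 3.64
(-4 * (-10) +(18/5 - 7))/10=183/50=3.66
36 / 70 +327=11463 / 35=327.51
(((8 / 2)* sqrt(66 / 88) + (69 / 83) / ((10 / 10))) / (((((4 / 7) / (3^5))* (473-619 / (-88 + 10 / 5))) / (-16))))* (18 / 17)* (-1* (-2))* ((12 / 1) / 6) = -84260736* sqrt(3) / 702049-2906995392 / 58270067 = -257.77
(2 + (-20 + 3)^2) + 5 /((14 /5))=4099 /14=292.79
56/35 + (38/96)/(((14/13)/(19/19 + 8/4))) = 3027/1120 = 2.70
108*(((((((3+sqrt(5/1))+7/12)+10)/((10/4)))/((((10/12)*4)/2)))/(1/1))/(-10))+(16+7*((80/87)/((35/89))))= -324*sqrt(5)/125-30887/10875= -8.64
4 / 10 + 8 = 42 / 5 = 8.40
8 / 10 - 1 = -1 / 5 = -0.20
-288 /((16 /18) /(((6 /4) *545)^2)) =-216531225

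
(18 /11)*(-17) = -306 /11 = -27.82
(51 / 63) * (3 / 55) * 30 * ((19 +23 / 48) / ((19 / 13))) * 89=1571.30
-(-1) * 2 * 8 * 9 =144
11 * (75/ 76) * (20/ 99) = 125/ 57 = 2.19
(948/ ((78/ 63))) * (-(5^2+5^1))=-298620/ 13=-22970.77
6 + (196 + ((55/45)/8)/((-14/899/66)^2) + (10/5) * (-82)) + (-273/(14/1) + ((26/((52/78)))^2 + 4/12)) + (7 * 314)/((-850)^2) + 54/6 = 2745721.11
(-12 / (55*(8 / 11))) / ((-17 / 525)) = 315 / 34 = 9.26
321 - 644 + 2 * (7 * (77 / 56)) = -1215 / 4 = -303.75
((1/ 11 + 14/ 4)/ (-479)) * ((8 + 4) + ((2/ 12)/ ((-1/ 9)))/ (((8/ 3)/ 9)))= -8769/ 168608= -0.05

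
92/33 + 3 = 191/33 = 5.79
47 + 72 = 119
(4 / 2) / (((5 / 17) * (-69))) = -34 / 345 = -0.10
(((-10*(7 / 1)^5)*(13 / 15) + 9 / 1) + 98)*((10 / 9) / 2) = -2183305 / 27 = -80863.15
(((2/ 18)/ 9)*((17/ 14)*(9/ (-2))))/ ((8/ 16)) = -0.13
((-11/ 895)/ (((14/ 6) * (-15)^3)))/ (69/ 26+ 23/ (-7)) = -286/ 115790625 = -0.00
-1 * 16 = -16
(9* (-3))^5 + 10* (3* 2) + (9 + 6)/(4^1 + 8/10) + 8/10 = -573953723/40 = -14348843.08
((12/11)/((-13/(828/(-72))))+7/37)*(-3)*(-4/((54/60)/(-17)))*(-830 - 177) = 4181829320/15873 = 263455.51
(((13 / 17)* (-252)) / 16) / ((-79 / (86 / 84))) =1677 / 10744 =0.16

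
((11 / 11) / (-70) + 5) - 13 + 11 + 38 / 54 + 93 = 182743 / 1890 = 96.69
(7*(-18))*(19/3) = -798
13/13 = 1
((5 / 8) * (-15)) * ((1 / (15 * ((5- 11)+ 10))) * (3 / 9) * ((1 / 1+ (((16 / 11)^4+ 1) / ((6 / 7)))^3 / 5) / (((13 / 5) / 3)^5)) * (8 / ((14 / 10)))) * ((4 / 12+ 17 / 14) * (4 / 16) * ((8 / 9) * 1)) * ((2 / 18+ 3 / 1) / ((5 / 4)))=-2815214605502399984375 / 101647964351777297454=-27.70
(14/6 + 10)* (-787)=-29119/3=-9706.33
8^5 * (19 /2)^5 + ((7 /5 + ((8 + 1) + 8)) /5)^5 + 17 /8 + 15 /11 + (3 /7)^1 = 2535526054.82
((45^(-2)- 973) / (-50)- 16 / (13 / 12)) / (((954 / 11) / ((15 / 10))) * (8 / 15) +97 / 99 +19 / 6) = 67916332 / 506507625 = 0.13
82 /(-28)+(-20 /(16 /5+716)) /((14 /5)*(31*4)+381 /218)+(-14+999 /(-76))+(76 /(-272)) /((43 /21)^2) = -86170315496323489 /2858999023114766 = -30.14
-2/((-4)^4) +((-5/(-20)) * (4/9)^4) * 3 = 6005/279936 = 0.02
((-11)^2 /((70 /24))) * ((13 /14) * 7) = 9438 /35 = 269.66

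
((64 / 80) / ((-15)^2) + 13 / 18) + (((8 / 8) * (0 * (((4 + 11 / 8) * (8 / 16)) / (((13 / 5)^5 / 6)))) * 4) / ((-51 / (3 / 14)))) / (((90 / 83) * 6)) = 1633 / 2250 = 0.73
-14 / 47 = -0.30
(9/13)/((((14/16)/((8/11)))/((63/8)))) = 648/143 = 4.53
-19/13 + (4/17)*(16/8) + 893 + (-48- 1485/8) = 1164023/1768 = 658.38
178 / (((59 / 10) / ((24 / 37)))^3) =2460672000 / 10403062487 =0.24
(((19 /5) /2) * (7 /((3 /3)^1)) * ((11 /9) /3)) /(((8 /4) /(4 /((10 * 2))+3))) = 5852 /675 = 8.67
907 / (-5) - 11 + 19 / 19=-957 / 5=-191.40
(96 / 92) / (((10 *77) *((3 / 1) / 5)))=4 / 1771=0.00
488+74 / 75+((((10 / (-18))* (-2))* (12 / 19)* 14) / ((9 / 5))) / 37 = 232106398 / 474525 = 489.13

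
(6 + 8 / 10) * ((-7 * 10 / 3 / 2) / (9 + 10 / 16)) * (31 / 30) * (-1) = 4216 / 495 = 8.52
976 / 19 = 51.37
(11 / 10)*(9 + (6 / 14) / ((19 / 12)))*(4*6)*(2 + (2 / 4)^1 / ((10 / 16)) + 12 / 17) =48501288 / 56525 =858.05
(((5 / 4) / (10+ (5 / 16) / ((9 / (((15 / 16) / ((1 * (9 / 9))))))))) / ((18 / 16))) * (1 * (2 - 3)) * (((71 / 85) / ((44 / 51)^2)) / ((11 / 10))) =-231744 / 2051071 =-0.11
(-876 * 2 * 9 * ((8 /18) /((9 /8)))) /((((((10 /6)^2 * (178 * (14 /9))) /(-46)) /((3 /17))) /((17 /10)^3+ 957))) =2093107297392 /33096875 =63241.84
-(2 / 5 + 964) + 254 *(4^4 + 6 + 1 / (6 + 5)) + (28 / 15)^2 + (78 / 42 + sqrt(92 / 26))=sqrt(598) / 13 + 1136728463 / 17325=65613.91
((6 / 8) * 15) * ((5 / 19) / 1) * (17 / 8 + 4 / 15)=4305 / 608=7.08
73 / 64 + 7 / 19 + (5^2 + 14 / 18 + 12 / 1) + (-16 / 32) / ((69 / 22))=9848837 / 251712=39.13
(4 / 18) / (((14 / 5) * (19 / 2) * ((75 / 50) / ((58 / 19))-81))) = -1160 / 11178783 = -0.00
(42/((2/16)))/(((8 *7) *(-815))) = -6/815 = -0.01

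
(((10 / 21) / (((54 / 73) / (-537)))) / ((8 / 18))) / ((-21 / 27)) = 196005 / 196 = 1000.03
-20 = -20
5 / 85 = 1 / 17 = 0.06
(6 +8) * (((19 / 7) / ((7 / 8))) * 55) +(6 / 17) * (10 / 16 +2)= 2389.50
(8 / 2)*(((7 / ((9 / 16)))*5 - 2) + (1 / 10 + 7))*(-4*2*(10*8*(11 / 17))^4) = -11627373395968000 / 751689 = -15468329849.14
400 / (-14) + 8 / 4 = -186 / 7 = -26.57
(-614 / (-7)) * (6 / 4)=921 / 7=131.57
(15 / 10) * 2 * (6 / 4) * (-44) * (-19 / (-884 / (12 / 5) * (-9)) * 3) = 3762 / 1105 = 3.40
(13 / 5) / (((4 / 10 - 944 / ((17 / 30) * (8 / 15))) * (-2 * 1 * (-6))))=-0.00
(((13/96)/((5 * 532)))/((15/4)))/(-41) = -13/39261600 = -0.00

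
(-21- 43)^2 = 4096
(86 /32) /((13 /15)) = 645 /208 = 3.10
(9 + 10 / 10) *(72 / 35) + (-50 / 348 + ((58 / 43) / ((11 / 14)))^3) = 3285104156281 / 128893409106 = 25.49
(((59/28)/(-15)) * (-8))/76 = 59/3990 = 0.01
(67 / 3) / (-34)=-67 / 102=-0.66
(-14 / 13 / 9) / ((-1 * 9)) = 14 / 1053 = 0.01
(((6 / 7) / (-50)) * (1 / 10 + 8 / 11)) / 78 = -0.00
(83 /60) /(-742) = -83 /44520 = -0.00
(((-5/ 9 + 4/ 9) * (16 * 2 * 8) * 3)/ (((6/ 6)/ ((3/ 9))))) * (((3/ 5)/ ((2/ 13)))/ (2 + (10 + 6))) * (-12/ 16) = 4.62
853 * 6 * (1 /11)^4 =5118 /14641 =0.35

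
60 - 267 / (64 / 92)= -5181 / 16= -323.81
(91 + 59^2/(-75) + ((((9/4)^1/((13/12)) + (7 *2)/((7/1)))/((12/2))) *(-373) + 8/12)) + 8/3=-400781/1950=-205.53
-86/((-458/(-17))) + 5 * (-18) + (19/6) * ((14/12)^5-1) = -956391815/10684224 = -89.51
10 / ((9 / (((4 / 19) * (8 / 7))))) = 320 / 1197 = 0.27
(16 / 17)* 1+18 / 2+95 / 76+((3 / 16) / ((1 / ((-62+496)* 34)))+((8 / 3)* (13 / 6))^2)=3871193 / 1377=2811.32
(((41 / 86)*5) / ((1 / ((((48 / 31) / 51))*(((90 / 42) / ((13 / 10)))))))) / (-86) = -123000 / 88672493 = -0.00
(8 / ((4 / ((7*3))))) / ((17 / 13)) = 546 / 17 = 32.12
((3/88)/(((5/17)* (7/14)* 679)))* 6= 153/74690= 0.00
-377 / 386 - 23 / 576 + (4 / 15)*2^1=-268627 / 555840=-0.48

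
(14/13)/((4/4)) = 14/13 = 1.08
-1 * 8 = -8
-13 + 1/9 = -116/9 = -12.89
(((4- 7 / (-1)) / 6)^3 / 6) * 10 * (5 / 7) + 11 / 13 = 482471 / 58968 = 8.18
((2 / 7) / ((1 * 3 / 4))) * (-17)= -136 / 21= -6.48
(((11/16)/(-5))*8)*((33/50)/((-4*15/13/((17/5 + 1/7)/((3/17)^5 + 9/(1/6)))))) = 69236486891/6708845587500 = 0.01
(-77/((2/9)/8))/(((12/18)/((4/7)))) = -2376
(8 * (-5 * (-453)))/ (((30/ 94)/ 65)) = 3690440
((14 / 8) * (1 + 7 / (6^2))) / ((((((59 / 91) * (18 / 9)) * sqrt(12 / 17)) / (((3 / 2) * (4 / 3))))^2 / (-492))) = -1737328957 / 501264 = -3465.90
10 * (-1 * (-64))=640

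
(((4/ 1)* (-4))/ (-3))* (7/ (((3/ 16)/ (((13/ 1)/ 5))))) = 23296/ 45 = 517.69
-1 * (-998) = 998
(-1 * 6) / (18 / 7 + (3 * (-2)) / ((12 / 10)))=42 / 17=2.47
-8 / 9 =-0.89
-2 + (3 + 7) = 8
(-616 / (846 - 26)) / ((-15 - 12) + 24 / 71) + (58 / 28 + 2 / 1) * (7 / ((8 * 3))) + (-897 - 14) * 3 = -16961758141 / 6209040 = -2731.78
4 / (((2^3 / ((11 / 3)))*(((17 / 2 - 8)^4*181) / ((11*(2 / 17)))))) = 1936 / 9231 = 0.21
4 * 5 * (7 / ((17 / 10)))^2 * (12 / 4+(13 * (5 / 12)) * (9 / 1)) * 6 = 30429000 / 289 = 105290.66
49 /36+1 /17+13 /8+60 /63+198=1730713 /8568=202.00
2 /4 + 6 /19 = 31 /38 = 0.82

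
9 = 9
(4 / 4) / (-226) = -1 / 226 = -0.00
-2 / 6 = -1 / 3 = -0.33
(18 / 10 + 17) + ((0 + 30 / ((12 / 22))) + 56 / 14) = 389 / 5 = 77.80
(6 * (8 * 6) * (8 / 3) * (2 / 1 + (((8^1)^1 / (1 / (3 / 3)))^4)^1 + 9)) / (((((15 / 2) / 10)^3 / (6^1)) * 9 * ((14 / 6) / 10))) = 448593920 / 21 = 21361615.24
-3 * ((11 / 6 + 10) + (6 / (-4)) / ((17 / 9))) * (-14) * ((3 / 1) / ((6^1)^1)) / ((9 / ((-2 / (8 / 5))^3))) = -492625 / 9792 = -50.31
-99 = -99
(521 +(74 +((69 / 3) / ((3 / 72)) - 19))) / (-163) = -1128 / 163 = -6.92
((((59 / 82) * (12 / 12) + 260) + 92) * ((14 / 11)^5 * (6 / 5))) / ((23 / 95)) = 886662562464 / 151871093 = 5838.26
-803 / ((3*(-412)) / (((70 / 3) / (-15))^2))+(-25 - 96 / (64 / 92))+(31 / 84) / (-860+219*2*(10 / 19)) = -1353047368427 / 8381711520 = -161.43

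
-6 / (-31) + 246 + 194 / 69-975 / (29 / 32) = -51290762 / 62031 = -826.86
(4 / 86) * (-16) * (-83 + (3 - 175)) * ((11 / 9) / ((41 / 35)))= 1047200 / 5289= 198.00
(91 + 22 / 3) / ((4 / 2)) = 295 / 6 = 49.17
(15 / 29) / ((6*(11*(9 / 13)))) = 65 / 5742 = 0.01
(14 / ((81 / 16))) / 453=224 / 36693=0.01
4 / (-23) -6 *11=-1522 / 23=-66.17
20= 20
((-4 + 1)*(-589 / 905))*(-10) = -3534 / 181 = -19.52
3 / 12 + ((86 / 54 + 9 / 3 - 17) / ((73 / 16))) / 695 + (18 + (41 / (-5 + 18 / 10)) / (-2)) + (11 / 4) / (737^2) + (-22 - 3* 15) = -18332558870569 / 432906088032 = -42.35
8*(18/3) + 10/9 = 442/9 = 49.11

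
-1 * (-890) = 890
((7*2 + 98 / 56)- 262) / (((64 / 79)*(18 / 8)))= -77815 / 576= -135.10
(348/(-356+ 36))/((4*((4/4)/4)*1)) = -87/80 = -1.09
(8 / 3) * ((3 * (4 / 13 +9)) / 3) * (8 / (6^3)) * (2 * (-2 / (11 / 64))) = -22528 / 1053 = -21.39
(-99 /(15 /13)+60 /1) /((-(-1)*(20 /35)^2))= -6321 /80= -79.01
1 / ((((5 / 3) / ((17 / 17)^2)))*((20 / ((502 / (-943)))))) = -753 / 47150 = -0.02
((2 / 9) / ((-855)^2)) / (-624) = -1 / 2052718200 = -0.00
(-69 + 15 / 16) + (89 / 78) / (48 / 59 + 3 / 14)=-66.95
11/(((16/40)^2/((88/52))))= 3025/26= 116.35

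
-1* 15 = -15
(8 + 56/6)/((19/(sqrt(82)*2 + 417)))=104*sqrt(82)/57 + 7228/19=396.94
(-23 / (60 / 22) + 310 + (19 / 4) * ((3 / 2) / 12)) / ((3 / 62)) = 4496147 / 720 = 6244.65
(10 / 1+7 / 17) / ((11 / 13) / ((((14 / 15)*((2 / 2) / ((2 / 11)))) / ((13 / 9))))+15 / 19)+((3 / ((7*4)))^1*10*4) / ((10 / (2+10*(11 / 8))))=16.88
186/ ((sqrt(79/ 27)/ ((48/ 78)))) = 4464*sqrt(237)/ 1027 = 66.92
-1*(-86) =86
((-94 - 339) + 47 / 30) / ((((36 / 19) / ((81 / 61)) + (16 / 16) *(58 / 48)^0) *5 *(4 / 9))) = -6639759 / 83000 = -80.00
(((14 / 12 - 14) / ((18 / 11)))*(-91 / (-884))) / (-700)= 847 / 734400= 0.00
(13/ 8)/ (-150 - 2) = -13/ 1216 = -0.01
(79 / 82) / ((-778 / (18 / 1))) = -711 / 31898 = -0.02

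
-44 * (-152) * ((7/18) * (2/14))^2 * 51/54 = 14212/729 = 19.50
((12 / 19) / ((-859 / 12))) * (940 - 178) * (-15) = 1645920 / 16321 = 100.85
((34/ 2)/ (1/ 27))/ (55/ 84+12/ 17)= 337.34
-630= -630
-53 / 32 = -1.66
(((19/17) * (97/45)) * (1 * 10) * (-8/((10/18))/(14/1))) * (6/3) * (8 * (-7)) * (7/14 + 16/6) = 2241088/255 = 8788.58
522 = 522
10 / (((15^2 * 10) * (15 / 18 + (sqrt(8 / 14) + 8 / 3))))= 98 / 73575 -8 * sqrt(7) / 73575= 0.00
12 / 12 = 1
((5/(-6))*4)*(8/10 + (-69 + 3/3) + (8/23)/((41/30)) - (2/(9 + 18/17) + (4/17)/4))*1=1842240542/8223903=224.01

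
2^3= 8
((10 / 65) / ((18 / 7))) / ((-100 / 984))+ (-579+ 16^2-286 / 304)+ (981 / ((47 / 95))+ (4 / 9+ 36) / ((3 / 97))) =2836.71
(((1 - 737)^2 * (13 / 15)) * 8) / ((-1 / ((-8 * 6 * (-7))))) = -6309675008 / 5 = -1261935001.60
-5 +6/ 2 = -2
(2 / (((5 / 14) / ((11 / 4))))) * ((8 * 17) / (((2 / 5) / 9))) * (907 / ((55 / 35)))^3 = 1096390953335916 / 121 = 9061082258974.51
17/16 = 1.06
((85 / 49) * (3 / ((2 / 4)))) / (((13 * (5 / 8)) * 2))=408 / 637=0.64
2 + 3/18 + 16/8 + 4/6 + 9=83/6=13.83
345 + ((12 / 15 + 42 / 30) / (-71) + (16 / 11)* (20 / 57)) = 76898528 / 222585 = 345.48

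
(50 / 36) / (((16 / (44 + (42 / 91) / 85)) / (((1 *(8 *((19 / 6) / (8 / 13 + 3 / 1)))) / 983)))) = 2309735 / 84825036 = 0.03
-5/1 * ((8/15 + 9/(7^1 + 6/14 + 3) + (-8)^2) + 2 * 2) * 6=-151978/73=-2081.89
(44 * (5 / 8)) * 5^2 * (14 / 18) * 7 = 67375 / 18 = 3743.06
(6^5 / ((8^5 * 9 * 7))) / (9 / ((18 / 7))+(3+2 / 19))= 513 / 899584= 0.00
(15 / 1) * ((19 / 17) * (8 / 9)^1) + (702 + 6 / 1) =36868 / 51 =722.90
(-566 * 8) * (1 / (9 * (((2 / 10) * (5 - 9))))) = 5660 / 9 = 628.89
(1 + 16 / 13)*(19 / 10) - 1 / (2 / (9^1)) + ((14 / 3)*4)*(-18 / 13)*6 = -10097 / 65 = -155.34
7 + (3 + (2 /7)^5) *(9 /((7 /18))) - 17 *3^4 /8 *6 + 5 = -447667323 /470596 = -951.28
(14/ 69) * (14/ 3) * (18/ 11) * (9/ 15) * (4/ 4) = 1176/ 1265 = 0.93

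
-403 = -403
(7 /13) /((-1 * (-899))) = 7 /11687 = 0.00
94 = 94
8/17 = 0.47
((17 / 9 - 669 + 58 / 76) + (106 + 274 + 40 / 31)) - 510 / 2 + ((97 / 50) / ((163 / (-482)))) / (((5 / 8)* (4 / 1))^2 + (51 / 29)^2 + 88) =-7641216283442581 / 14147346702150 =-540.12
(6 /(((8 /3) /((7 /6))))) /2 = 21 /16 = 1.31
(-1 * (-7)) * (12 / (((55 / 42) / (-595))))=-419832 / 11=-38166.55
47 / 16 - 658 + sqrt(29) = -10481 / 16 + sqrt(29) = -649.68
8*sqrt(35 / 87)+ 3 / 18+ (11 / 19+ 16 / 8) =313 / 114+ 8*sqrt(3045) / 87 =7.82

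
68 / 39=1.74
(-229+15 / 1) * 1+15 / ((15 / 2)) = -212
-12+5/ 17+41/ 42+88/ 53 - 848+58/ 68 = -16200470/ 18921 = -856.22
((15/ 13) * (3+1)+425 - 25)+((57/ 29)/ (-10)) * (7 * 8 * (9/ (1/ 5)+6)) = -295448/ 1885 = -156.74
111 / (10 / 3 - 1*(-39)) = 333 / 127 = 2.62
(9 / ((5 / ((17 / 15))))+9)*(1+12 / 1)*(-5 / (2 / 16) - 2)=-150696 / 25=-6027.84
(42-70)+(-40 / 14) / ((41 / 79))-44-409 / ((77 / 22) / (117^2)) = -1599734.93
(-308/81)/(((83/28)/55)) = -70.55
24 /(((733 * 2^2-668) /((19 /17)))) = 57 /4811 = 0.01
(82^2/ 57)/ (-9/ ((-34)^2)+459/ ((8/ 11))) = 15545888/ 83171151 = 0.19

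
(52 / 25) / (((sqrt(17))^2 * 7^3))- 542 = -79009998 / 145775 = -542.00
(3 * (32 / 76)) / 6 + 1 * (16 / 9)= 340 / 171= 1.99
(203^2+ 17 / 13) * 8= 4285872 / 13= 329682.46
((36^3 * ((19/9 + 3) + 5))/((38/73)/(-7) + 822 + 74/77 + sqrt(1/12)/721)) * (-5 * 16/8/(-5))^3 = 12491634488105066950656/2723722921976953319 - 3509075586272256 * sqrt(3)/2723722921976953319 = 4586.23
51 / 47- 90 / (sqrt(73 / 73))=-88.91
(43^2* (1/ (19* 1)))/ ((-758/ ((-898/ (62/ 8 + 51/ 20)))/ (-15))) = -124530150/ 741703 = -167.90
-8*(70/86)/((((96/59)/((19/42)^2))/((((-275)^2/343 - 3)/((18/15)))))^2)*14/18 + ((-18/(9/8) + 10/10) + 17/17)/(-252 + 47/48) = -237619095188258274319877/90299696002327881216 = -2631.45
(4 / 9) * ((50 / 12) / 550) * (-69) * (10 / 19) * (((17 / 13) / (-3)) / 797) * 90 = 39100 / 6496347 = 0.01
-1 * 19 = -19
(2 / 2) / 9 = 1 / 9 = 0.11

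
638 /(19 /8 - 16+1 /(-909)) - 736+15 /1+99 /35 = -2653084864 /3468115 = -764.99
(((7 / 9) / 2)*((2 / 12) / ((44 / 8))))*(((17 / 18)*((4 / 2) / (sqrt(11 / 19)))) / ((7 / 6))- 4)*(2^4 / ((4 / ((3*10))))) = -560 / 99 + 680*sqrt(209) / 3267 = -2.65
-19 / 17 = -1.12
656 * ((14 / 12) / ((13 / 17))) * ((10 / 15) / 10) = 39032 / 585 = 66.72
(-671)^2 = 450241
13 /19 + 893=16980 /19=893.68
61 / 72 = 0.85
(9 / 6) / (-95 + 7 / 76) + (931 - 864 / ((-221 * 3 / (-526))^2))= 136392803101 / 352290133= 387.16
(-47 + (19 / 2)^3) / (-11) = -6483 / 88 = -73.67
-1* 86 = -86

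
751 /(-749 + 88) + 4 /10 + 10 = 30617 /3305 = 9.26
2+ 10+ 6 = 18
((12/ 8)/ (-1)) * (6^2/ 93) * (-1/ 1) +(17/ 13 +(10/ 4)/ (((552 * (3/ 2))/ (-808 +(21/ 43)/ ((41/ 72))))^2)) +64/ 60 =1430538697425101/ 268361595964215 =5.33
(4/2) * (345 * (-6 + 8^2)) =40020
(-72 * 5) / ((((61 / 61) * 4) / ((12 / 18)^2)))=-40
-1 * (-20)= 20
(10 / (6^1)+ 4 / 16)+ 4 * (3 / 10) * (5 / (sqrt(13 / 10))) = 23 / 12+ 6 * sqrt(130) / 13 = 7.18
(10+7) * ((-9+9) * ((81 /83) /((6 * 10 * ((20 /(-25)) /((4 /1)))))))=0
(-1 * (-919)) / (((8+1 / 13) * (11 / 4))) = 47788 / 1155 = 41.37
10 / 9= 1.11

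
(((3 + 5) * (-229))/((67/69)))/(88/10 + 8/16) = -421360/2077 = -202.87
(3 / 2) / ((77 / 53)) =159 / 154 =1.03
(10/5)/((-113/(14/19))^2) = 392/4609609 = 0.00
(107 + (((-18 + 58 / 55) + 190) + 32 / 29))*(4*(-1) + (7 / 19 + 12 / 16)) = -98209893 / 121220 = -810.18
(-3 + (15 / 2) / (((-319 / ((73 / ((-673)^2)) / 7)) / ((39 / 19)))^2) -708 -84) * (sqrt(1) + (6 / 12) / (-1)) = -587140487730558691056375 / 1477082988001405817956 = -397.50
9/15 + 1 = 8/5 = 1.60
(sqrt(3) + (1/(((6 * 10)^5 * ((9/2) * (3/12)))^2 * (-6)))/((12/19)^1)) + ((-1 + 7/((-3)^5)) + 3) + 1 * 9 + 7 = sqrt(3) + 990209214719999999981/55099802880000000000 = 19.70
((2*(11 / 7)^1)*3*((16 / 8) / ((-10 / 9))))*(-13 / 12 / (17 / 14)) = 1287 / 85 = 15.14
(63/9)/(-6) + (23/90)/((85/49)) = -3899/3825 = -1.02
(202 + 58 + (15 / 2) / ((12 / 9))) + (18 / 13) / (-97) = 2679481 / 10088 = 265.61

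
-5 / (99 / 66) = -10 / 3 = -3.33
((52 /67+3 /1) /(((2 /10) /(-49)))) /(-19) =61985 /1273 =48.69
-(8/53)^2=-0.02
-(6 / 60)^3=-1 / 1000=-0.00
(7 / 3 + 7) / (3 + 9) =7 / 9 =0.78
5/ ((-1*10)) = -1/ 2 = -0.50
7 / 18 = 0.39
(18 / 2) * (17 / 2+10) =333 / 2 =166.50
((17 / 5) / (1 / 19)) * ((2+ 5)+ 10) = 5491 / 5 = 1098.20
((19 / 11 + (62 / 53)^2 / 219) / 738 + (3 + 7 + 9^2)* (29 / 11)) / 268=0.90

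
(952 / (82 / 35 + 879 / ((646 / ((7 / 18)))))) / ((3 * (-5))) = -8609888 / 389617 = -22.10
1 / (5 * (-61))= -1 / 305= -0.00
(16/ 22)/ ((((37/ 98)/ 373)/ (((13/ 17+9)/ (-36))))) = -194.89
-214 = -214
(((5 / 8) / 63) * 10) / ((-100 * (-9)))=1 / 9072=0.00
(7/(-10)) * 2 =-7/5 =-1.40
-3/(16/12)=-9/4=-2.25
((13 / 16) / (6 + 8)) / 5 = 13 / 1120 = 0.01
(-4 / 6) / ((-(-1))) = -2 / 3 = -0.67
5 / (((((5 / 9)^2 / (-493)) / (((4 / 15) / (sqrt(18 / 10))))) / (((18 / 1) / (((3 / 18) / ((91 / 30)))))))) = -29071224*sqrt(5) / 125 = -520041.86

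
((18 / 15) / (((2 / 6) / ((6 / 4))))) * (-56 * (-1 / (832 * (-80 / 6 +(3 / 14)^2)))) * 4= -55566 / 507845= -0.11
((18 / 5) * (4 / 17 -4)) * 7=-8064 / 85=-94.87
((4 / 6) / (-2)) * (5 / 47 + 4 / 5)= -71 / 235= -0.30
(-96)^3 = -884736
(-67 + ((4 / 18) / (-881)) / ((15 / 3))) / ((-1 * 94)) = 2656217 / 3726630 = 0.71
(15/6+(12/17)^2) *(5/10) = 1.50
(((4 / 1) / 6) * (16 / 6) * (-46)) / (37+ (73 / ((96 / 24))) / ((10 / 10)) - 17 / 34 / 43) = -126592 / 85509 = -1.48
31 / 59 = 0.53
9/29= 0.31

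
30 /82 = 15 /41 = 0.37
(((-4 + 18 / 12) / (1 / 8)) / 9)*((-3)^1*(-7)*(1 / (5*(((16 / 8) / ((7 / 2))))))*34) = -1666 / 3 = -555.33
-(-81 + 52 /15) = 1163 /15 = 77.53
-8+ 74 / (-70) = -9.06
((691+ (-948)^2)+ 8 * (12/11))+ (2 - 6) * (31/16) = 899395.98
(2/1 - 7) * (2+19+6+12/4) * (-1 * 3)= 450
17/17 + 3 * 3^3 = 82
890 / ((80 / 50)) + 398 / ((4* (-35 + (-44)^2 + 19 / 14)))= 59263997 / 106532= 556.30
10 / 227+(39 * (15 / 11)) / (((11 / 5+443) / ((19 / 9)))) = 1646585 / 5558322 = 0.30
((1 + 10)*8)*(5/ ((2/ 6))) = 1320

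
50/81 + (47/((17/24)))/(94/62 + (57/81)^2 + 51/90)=21143465170/802241577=26.36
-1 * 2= -2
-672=-672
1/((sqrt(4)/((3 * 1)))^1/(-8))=-12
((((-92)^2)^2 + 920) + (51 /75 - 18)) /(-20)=-1791004967 /500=-3582009.93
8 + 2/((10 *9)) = 361/45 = 8.02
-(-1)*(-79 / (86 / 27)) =-2133 / 86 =-24.80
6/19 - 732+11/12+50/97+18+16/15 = -78642883/110580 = -711.19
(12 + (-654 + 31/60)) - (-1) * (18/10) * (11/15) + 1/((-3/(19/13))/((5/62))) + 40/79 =-6109803263/9551100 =-639.70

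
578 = 578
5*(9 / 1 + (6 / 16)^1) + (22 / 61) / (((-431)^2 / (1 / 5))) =21246414551 / 453256840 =46.88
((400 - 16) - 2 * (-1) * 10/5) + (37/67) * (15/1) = 26551/67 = 396.28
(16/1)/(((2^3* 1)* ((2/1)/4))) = 4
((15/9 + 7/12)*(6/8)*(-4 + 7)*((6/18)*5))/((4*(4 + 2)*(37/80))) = 225/296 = 0.76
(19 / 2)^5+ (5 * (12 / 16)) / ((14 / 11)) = 17333353 / 224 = 77381.04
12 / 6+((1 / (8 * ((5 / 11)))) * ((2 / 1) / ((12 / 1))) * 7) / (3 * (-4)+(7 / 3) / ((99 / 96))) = 151699 / 77120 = 1.97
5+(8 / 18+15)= 184 / 9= 20.44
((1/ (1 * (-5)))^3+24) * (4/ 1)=11996/ 125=95.97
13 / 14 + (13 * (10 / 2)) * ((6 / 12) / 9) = 286 / 63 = 4.54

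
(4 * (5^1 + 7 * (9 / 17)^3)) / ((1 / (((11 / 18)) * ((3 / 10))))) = 326348 / 73695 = 4.43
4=4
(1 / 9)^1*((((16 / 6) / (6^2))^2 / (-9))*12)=-16 / 19683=-0.00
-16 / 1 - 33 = -49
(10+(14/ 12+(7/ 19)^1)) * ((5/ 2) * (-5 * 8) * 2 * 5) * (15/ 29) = -3287500/ 551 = -5966.42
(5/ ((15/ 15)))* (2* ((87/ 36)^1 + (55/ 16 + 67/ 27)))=18005/ 216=83.36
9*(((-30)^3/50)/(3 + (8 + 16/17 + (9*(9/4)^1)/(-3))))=-330480/353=-936.20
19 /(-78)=-19 /78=-0.24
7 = 7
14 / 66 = 7 / 33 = 0.21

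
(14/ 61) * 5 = 70/ 61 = 1.15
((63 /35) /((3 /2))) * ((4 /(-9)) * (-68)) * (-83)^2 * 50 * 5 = 187380800 /3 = 62460266.67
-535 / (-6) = 535 / 6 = 89.17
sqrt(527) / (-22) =-sqrt(527) / 22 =-1.04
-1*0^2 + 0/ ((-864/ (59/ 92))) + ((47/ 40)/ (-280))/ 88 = -47/ 985600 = -0.00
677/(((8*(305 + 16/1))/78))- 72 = -22015/428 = -51.44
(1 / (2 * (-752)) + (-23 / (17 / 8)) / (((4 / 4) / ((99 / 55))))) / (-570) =2490709 / 72868800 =0.03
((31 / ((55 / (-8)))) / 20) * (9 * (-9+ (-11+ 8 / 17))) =185256 / 4675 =39.63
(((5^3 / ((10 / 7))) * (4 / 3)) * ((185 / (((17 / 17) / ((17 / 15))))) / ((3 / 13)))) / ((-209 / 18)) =-5723900 / 627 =-9129.03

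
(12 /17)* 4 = 48 /17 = 2.82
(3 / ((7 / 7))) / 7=3 / 7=0.43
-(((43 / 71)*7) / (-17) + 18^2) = -390767 / 1207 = -323.75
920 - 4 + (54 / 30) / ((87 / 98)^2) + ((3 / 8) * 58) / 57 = 293587129 / 319580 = 918.67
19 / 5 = 3.80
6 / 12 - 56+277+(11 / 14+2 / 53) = 222.32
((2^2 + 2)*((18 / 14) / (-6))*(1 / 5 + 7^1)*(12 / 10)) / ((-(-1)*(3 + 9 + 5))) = -1944 / 2975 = -0.65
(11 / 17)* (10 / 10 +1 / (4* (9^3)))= 32087 / 49572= 0.65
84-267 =-183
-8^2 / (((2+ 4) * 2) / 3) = -16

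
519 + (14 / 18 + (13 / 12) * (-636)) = -1523 / 9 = -169.22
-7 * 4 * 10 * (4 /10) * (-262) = 29344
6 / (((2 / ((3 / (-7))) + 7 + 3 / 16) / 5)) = 1440 / 121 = 11.90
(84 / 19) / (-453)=-28 / 2869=-0.01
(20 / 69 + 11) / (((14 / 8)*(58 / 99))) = 51414 / 4669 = 11.01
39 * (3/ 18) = 13/ 2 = 6.50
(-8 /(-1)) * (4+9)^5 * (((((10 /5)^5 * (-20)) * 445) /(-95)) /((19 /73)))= 12350927979520 /361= 34213096896.18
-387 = -387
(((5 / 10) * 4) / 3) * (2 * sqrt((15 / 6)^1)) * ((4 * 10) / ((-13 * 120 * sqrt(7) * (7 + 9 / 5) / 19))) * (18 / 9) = -95 * sqrt(70) / 9009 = -0.09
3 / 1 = 3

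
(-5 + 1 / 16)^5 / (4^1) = -733.63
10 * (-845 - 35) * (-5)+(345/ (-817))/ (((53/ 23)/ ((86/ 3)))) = 44302710/ 1007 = 43994.75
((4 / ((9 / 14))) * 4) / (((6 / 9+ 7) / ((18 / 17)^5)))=141087744 / 32656711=4.32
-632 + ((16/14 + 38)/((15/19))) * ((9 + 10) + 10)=84614/105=805.85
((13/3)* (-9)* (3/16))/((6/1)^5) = -13/13824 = -0.00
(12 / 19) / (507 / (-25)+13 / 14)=-4200 / 128687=-0.03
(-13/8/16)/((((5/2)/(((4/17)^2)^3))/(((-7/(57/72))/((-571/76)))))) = -559104/68912759495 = -0.00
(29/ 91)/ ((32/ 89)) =2581/ 2912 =0.89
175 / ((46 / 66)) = 5775 / 23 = 251.09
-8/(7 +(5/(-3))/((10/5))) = -48/37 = -1.30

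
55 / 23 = 2.39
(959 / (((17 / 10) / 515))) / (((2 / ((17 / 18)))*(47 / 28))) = 34571950 / 423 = 81730.38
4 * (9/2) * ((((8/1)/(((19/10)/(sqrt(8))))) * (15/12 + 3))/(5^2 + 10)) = 2448 * sqrt(2)/133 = 26.03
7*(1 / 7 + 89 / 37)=660 / 37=17.84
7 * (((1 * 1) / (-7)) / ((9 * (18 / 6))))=-1 / 27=-0.04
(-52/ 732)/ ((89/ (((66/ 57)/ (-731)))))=286/ 226210143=0.00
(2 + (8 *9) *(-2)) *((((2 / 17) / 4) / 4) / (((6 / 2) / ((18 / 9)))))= -71 / 102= -0.70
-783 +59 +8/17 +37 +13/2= -23121/34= -680.03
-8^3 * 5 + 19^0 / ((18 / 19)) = -46061 / 18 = -2558.94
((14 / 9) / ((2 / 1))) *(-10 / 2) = -35 / 9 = -3.89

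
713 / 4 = 178.25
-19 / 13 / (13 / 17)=-323 / 169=-1.91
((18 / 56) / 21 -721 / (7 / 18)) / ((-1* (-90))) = -121127 / 5880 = -20.60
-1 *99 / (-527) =99 / 527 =0.19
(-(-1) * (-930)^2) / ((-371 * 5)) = -172980 / 371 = -466.25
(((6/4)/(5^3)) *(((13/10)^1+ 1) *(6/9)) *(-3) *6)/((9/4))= -0.15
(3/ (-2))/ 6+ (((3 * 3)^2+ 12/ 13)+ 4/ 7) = 29937/ 364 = 82.24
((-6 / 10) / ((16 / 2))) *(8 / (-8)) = 3 / 40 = 0.08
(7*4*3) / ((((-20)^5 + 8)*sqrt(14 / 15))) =-sqrt(210) / 533332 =-0.00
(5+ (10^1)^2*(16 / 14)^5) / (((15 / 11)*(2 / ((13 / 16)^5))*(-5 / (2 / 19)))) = -0.55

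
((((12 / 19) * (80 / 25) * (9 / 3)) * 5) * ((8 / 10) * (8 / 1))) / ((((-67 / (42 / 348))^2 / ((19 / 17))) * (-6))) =-37632 / 320896165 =-0.00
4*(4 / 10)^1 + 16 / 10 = 16 / 5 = 3.20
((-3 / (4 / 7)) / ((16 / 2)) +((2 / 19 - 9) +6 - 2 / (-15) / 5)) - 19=-1027109 / 45600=-22.52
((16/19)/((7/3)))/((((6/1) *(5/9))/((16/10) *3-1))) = 72/175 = 0.41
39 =39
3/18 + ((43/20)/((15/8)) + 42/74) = 10439/5550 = 1.88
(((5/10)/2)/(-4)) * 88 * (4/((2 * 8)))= -11/8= -1.38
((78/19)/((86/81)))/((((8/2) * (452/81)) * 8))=255879/11817088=0.02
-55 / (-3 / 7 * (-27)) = -385 / 81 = -4.75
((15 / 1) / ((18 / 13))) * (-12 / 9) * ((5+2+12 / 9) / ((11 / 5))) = -16250 / 297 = -54.71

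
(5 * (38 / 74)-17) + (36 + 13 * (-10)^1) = -4012 / 37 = -108.43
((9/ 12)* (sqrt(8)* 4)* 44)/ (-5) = -74.67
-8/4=-2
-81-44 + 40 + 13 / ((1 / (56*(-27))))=-19741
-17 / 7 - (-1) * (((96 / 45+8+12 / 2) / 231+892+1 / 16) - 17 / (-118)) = 889.85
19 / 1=19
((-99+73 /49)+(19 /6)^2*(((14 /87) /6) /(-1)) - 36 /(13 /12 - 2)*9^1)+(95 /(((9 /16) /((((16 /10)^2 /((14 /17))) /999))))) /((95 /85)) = 719965470881 /2810766420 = 256.15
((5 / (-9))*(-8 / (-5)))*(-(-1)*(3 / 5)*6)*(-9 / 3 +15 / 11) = 288 / 55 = 5.24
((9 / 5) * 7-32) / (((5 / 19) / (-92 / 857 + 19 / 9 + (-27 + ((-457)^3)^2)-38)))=-671556453560075448.20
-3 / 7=-0.43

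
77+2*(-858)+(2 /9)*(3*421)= -4075 /3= -1358.33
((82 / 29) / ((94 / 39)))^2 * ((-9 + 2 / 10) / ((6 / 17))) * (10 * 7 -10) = -3824974296 / 1857769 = -2058.91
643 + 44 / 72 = 11585 / 18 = 643.61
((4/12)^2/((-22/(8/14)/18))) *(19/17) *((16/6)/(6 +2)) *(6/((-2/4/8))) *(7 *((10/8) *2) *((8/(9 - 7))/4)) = 6080/187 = 32.51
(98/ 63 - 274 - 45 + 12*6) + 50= -1759/ 9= -195.44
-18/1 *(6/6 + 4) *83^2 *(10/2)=-3100050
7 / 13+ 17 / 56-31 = -21955 / 728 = -30.16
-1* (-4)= 4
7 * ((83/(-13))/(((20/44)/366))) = -2339106/65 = -35986.25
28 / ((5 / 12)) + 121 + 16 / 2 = 981 / 5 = 196.20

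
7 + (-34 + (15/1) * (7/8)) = -111/8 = -13.88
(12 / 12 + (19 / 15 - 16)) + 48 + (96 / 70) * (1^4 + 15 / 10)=3958 / 105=37.70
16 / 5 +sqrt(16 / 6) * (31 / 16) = 31 * sqrt(6) / 24 +16 / 5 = 6.36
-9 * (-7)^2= -441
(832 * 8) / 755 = 6656 / 755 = 8.82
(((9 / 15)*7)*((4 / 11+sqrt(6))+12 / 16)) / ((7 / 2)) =147 / 110+6*sqrt(6) / 5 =4.28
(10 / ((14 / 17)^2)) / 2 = 1445 / 196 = 7.37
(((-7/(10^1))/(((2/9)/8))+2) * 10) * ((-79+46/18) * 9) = 159616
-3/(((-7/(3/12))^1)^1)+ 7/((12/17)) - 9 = 43/42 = 1.02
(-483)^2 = 233289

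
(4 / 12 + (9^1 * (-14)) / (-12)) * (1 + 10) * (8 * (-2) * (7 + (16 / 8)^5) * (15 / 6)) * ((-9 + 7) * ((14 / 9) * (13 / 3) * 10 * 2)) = 1353352000 / 27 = 50124148.15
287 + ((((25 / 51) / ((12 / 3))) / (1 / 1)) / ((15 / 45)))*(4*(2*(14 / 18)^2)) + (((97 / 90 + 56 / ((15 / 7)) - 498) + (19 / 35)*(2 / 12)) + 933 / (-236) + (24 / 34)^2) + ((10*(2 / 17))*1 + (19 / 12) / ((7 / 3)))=-3548497955 / 19335834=-183.52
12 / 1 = 12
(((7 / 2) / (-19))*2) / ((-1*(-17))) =-7 / 323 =-0.02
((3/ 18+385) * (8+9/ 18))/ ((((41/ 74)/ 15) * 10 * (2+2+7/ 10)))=7268095/ 3854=1885.86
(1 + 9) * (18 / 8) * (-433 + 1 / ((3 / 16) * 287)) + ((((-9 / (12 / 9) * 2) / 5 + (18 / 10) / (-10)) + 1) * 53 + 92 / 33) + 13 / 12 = -9317428369 / 947100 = -9837.85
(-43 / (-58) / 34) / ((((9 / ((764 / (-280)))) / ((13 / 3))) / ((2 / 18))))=-106769 / 33543720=-0.00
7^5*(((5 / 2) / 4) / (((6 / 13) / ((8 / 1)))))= 1092455 / 6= 182075.83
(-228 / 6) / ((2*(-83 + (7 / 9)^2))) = 1539 / 6674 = 0.23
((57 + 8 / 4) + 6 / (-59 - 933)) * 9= 263349 / 496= 530.95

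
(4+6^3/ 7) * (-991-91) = -264008/ 7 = -37715.43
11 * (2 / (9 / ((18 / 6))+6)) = 22 / 9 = 2.44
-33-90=-123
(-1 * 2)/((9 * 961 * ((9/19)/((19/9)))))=-722/700569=-0.00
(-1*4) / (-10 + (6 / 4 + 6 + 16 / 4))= -8 / 3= -2.67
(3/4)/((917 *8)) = 3/29344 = 0.00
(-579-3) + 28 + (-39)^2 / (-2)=-2629 / 2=-1314.50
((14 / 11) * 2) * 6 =168 / 11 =15.27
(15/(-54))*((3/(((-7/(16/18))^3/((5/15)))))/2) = 640/2250423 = 0.00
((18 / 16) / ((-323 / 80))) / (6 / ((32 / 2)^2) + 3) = -1280 / 13889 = -0.09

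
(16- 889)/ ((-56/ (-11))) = -9603/ 56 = -171.48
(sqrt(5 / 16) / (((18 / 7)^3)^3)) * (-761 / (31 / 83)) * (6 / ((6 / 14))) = -3.24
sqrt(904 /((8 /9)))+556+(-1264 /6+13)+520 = 3 * sqrt(113)+2635 /3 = 910.22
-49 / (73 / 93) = -4557 / 73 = -62.42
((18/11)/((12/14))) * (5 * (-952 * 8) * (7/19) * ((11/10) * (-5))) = 2798880/19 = 147309.47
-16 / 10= -8 / 5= -1.60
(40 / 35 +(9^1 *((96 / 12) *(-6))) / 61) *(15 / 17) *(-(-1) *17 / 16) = -5.57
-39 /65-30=-153 /5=-30.60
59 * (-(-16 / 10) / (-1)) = -472 / 5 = -94.40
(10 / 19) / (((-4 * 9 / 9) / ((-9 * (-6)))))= -135 / 19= -7.11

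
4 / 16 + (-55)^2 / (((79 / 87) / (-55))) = -57898421 / 316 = -183222.85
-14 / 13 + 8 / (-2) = -66 / 13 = -5.08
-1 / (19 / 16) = -16 / 19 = -0.84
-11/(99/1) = -1/9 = -0.11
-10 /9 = -1.11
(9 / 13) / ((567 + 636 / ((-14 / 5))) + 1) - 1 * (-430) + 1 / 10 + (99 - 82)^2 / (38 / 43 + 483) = 694924167149 / 1613478815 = 430.70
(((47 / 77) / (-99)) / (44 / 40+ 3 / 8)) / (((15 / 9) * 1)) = -376 / 149919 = -0.00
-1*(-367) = 367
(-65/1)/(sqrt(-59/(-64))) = -520*sqrt(59)/59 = -67.70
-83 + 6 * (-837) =-5105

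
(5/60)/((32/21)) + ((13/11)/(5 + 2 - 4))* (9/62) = 4883/43648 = 0.11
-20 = -20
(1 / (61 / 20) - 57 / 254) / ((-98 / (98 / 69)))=-1603 / 1069086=-0.00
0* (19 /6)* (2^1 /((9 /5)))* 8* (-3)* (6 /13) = 0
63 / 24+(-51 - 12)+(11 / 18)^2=-38881 / 648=-60.00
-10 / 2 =-5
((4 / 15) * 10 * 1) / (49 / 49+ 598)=8 / 1797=0.00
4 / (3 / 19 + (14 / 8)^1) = 304 / 145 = 2.10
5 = 5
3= 3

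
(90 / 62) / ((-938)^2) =45 / 27275164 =0.00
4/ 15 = 0.27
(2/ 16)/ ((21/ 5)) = 5/ 168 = 0.03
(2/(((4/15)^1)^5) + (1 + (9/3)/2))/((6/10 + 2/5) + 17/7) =5324585/12288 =433.32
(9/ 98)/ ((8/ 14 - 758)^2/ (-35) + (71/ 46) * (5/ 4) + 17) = -28980/ 5166488191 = -0.00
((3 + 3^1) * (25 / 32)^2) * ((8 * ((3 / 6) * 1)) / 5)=375 / 128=2.93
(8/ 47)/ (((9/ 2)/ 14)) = 224/ 423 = 0.53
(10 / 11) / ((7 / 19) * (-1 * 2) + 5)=190 / 891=0.21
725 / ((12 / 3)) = 725 / 4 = 181.25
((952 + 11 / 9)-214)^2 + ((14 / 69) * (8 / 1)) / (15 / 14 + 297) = 1416087265249 / 2591433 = 546449.50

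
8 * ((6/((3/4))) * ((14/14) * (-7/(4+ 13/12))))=-5376/61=-88.13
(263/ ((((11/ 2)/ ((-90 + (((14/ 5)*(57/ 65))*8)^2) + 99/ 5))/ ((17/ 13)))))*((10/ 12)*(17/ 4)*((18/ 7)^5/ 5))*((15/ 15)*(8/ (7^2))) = 3192258274632880704/ 12439102300625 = 256630.92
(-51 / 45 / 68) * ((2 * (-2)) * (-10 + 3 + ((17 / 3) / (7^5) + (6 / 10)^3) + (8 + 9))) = 64389742 / 94539375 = 0.68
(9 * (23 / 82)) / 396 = 23 / 3608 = 0.01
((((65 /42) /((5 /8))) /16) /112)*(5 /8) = 65 /75264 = 0.00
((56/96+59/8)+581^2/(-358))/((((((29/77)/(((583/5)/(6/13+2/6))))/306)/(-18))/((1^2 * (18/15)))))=9683007048253539/4023025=2406897060.86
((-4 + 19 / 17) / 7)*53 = -371 / 17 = -21.82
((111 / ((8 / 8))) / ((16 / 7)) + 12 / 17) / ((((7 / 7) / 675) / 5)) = 45228375 / 272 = 166280.79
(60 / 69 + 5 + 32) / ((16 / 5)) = 4355 / 368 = 11.83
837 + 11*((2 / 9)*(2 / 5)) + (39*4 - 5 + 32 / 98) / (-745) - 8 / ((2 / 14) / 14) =17667394 / 328545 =53.77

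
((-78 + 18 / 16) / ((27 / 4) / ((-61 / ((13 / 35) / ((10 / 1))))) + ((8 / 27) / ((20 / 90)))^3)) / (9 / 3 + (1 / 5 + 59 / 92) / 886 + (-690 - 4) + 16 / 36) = 650190809835000 / 13820260895927791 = 0.05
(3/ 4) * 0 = 0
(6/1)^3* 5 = 1080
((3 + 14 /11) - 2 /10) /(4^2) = 14 /55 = 0.25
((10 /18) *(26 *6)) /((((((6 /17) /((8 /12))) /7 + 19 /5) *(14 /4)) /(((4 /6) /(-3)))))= -1.42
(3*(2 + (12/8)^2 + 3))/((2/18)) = 783/4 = 195.75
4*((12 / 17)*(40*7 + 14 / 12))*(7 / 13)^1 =94472 / 221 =427.48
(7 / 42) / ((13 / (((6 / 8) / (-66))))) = -1 / 6864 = -0.00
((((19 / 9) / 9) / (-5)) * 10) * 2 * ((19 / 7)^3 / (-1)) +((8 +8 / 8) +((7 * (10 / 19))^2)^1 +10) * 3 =1168284415 / 10029663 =116.48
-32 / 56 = -4 / 7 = -0.57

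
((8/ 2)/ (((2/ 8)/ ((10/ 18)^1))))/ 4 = 2.22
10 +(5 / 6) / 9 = 545 / 54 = 10.09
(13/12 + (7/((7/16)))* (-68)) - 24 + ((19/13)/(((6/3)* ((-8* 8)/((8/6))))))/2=-924289/832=-1110.92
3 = 3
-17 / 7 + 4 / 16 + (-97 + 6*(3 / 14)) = -2741 / 28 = -97.89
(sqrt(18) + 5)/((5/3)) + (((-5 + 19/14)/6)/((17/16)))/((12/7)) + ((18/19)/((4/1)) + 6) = 9 * sqrt(2)/5 + 1015/114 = 11.45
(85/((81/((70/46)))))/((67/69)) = 2975/1809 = 1.64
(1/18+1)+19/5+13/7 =4229/630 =6.71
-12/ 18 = -2/ 3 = -0.67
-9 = -9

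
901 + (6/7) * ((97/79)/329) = 901.00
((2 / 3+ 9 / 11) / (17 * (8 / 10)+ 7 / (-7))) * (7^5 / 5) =117649 / 297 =396.12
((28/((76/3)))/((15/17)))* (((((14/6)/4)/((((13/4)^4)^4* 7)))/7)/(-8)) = -2281701376/189643733617206254685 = -0.00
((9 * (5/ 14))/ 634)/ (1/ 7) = 45/ 1268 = 0.04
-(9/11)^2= -81/121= -0.67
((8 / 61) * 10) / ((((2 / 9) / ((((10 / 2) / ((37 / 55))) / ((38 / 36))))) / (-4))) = -166.22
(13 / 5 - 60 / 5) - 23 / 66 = -3217 / 330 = -9.75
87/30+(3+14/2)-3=99/10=9.90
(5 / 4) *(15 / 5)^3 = 135 / 4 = 33.75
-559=-559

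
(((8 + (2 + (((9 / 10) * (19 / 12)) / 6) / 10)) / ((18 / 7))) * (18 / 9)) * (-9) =-56133 / 800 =-70.17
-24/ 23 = -1.04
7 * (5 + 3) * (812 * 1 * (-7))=-318304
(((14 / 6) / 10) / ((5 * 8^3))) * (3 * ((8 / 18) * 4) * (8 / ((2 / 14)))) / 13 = 49 / 23400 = 0.00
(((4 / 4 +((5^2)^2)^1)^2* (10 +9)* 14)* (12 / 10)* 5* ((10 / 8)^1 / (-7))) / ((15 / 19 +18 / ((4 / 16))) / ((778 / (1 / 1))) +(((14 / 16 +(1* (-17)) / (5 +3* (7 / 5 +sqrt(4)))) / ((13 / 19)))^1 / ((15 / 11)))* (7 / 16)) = 20603514598617600 / 3797119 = 5426091359.95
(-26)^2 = 676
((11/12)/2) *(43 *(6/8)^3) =4257/512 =8.31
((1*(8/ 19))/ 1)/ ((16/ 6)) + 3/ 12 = 31/ 76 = 0.41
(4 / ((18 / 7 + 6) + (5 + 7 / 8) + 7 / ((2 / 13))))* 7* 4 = 6272 / 3357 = 1.87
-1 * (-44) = 44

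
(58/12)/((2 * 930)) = 29/11160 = 0.00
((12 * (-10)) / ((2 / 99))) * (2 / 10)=-1188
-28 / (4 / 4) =-28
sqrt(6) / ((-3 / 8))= -6.53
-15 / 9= -5 / 3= -1.67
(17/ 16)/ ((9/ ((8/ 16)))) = 17/ 288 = 0.06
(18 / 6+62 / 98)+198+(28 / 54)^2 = 7212124 / 35721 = 201.90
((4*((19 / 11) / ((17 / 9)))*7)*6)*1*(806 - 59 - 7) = 21258720 / 187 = 113682.99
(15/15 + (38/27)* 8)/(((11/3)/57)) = 6289/33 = 190.58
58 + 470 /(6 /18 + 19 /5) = 5323 /31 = 171.71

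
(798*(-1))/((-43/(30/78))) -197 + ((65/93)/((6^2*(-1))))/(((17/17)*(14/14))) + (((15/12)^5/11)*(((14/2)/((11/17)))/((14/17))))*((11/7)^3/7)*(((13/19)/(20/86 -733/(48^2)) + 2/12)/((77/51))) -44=-1267971314458920028661/5189023650646757376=-244.36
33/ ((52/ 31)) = 1023/ 52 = 19.67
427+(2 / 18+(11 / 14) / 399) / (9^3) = 5216482409 / 12216582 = 427.00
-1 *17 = -17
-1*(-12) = 12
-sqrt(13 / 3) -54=-54 -sqrt(39) / 3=-56.08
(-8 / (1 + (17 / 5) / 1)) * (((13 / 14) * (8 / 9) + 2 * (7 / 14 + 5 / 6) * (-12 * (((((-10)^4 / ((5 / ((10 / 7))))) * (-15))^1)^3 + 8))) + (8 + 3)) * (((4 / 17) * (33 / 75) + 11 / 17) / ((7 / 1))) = -902015999999912563028 / 1836765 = -491089497023251.51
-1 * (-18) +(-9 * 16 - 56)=-182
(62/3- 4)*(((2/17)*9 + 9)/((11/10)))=28500/187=152.41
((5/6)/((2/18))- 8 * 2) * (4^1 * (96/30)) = -544/5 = -108.80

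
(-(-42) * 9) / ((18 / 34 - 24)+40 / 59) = -379134 / 22861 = -16.58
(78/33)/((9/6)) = 52/33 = 1.58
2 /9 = 0.22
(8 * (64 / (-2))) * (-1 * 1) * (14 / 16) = 224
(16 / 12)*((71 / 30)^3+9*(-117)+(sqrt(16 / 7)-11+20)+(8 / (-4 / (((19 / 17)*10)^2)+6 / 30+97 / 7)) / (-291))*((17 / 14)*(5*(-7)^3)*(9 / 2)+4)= 89621274519899837449 / 6961592709000-149876*sqrt(7) / 21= 12854791.32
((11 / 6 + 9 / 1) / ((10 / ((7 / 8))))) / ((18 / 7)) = 637 / 1728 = 0.37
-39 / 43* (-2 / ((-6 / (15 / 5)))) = -39 / 43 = -0.91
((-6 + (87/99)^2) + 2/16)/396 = -0.01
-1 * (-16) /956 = 4 /239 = 0.02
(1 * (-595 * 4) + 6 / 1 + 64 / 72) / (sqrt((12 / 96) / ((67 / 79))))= -42716 * sqrt(10586) / 711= -6181.40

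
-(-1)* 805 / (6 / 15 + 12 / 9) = 12075 / 26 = 464.42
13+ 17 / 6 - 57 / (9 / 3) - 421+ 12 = -412.17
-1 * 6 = -6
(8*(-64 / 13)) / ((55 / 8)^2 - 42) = -32768 / 4381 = -7.48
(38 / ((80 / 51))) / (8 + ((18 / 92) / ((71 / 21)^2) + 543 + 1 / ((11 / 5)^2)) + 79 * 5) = 13594200807 / 530986805500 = 0.03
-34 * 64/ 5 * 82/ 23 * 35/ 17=-3194.43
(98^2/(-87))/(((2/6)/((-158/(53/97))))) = 147190904/1537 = 95765.06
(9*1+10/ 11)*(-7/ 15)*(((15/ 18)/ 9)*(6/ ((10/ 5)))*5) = -3815/ 594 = -6.42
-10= -10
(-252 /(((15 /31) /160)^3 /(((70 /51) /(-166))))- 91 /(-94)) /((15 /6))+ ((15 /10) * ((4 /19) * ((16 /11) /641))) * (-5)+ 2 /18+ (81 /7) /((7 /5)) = 590322678199172449799 /19590150891465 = 30133646.31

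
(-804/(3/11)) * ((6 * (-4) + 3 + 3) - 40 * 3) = 406824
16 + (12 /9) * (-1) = 44 /3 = 14.67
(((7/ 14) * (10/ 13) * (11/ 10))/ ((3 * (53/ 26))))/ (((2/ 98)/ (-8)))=-4312/ 159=-27.12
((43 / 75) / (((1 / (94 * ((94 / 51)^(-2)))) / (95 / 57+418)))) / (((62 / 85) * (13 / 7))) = 1861825567 / 378820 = 4914.80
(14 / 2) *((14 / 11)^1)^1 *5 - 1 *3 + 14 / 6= 43.88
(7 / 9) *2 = 14 / 9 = 1.56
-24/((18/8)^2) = -128/27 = -4.74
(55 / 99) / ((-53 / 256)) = -1280 / 477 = -2.68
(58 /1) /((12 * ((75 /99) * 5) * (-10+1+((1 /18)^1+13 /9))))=-319 /1875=-0.17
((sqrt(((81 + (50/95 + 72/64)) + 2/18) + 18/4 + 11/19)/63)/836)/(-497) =-sqrt(4566346)/5968127088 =-0.00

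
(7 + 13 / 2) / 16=27 / 32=0.84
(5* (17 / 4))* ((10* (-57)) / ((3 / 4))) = -16150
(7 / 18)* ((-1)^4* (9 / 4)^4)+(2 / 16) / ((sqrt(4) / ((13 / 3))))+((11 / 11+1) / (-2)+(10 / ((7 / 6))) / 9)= 36521 / 3584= 10.19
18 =18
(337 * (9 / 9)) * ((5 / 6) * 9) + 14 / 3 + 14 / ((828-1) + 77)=3433639 / 1356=2532.18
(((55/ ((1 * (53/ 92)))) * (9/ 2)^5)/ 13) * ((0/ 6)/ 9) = 0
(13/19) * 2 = 26/19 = 1.37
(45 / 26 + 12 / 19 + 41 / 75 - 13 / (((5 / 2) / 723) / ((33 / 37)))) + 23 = -4561157567 / 1370850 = -3327.25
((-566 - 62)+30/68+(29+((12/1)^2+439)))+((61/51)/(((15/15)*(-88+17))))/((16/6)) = -8841/568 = -15.57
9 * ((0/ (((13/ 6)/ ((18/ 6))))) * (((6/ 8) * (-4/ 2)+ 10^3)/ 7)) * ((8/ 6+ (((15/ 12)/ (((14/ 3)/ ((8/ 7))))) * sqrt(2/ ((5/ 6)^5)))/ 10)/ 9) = 0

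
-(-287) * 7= 2009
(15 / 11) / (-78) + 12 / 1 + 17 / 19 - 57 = -239763 / 5434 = -44.12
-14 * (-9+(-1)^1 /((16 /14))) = 553 /4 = 138.25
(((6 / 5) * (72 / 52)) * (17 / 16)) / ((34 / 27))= 729 / 520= 1.40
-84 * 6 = -504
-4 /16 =-1 /4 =-0.25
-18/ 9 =-2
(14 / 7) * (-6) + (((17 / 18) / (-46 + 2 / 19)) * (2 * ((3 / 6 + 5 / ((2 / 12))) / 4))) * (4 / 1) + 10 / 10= -192359 / 15696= -12.26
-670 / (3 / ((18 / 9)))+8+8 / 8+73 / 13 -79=-19931 / 39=-511.05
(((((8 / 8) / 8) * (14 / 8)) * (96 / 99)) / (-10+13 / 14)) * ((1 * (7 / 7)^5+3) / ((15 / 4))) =-1568 / 62865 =-0.02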